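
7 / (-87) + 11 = 950/87 = 10.92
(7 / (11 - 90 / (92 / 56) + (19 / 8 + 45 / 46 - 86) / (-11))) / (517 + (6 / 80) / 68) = -239360/641185667 = 0.00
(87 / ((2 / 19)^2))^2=986399649/16 = 61649978.06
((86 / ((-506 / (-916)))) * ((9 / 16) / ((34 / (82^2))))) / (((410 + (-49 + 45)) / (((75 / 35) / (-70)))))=-446925789/342256376 = -1.31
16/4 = 4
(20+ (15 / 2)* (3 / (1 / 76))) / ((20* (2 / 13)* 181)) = 2249/724 = 3.11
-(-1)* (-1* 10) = -10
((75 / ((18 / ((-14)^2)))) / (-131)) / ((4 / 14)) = -8575/393 = -21.82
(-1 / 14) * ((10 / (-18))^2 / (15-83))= 25/77112 = 0.00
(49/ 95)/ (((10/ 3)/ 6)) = 441/475 = 0.93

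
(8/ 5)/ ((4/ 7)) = 14/5 = 2.80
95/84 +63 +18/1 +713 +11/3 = 67099/84 = 798.80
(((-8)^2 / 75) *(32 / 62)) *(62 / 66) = 1024/2475 = 0.41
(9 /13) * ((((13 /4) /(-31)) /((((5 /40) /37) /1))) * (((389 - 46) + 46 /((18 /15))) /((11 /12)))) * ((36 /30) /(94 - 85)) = -184704/155 = -1191.64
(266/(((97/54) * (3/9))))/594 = 798/1067 = 0.75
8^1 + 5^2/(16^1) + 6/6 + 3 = 217/16 = 13.56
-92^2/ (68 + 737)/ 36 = -92/315 = -0.29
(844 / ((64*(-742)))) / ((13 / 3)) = -633/154336 = 0.00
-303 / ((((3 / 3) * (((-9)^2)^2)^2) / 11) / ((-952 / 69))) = 1057672/990074583 = 0.00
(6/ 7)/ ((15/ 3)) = 6/35 = 0.17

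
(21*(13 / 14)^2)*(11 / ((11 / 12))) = 1521/7 = 217.29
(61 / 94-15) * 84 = -56658/47 = -1205.49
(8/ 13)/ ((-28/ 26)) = -4/7 = -0.57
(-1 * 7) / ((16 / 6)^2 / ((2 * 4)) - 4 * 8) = 9/40 = 0.22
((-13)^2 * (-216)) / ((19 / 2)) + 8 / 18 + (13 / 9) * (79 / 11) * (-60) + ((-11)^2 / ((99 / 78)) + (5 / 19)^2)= -156147391/35739 = -4369.10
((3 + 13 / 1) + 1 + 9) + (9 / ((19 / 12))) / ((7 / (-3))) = 3134/133 = 23.56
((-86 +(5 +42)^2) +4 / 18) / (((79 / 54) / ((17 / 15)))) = 649706/395 = 1644.83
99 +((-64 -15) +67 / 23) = 527/23 = 22.91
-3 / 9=-0.33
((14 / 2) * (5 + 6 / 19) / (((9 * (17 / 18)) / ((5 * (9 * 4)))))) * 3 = 763560/323 = 2363.96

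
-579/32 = -18.09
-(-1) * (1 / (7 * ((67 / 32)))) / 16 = 2/469 = 0.00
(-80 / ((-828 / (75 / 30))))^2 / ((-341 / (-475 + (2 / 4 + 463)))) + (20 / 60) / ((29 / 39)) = 8294929/18423207 = 0.45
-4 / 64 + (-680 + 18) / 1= -662.06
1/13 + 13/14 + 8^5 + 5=5964869/182 = 32774.01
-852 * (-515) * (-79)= -34663620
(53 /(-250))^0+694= 695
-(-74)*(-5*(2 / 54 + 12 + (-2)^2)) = -160210/27 = -5933.70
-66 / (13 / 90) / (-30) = 198/13 = 15.23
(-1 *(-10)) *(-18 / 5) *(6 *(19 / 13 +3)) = -963.69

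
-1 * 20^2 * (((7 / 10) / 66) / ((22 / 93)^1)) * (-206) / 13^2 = 447020/20449 = 21.86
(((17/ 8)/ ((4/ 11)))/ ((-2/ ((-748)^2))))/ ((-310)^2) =-6539203/384400 = -17.01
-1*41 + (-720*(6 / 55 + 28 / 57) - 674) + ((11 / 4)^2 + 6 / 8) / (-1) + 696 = -1536709/3344 = -459.54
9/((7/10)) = 90/7 = 12.86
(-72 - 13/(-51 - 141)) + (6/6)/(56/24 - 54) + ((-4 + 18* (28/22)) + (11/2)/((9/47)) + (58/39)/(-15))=-103921487/4255680 = -24.42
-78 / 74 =-39/37 = -1.05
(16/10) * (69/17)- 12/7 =2844/595 = 4.78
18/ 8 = 9/4 = 2.25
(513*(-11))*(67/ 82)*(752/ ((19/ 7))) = -52374168/41 = -1277418.73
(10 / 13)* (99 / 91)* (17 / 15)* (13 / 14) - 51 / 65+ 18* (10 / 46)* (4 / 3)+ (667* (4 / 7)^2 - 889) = -48779817/73255 = -665.89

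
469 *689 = 323141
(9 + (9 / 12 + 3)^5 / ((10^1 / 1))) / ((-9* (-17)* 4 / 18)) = 170307/69632 = 2.45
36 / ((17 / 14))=504/17 = 29.65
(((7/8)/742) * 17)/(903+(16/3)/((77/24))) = 1309/59070832 = 0.00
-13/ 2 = -6.50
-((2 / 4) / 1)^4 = -1/16 = -0.06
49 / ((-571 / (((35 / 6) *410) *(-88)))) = 18061.06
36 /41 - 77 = -3121/41 = -76.12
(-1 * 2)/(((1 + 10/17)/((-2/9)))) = 68/243 = 0.28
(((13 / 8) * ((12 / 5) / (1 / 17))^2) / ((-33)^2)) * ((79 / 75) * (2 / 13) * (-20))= -365296/45375 = -8.05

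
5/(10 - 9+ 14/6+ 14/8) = 60/61 = 0.98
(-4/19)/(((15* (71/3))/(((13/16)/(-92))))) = 13/2482160 = 0.00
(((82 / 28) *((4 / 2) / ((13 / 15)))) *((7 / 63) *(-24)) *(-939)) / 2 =769980/91 = 8461.32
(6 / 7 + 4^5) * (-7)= -7174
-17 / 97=-0.18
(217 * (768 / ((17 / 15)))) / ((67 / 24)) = 59996160/1139 = 52674.42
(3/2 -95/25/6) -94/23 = -1111/345 = -3.22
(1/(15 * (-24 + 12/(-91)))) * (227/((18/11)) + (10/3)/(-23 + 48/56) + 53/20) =-0.39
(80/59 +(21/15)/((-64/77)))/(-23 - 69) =6201/1736960 = 0.00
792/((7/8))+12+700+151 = 12377/7 = 1768.14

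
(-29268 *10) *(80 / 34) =-11707200/17 = -688658.82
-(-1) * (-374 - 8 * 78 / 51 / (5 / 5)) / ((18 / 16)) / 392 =-134/153 = -0.88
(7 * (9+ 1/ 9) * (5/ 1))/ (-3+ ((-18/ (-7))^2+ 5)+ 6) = 70315/3222 = 21.82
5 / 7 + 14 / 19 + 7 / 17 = 4212/2261 = 1.86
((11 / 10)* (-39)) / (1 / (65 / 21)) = -1859/14 = -132.79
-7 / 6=-1.17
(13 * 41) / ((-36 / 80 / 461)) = -4914260/9 = -546028.89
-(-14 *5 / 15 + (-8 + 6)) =20/3 = 6.67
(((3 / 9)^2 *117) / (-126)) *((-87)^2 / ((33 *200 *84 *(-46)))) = 10933/357033600 = 0.00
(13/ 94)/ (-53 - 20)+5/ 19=0.26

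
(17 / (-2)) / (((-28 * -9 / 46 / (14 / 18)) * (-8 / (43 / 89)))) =16813/230688 = 0.07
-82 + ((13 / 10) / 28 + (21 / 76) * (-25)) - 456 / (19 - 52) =-4391533/58520 = -75.04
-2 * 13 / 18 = -13/9 = -1.44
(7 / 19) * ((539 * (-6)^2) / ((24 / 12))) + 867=84387/19 = 4441.42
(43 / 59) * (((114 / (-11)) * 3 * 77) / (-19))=5418/59 = 91.83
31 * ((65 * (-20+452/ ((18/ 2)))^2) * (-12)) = -596311040/27 = -22085594.07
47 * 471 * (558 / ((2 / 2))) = 12352446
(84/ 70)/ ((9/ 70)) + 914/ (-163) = 1822/489 = 3.73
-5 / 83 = -0.06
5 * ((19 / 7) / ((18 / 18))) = 95/7 = 13.57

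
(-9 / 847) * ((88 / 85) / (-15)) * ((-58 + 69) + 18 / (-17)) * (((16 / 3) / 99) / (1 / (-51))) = -21632/1079925 = -0.02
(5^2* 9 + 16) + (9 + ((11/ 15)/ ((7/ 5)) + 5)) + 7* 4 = 283.52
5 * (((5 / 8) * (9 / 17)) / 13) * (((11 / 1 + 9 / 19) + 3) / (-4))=-61875/134368 = -0.46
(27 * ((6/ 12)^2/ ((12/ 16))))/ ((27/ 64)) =64/3 = 21.33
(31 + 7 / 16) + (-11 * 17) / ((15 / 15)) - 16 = -2745/16 = -171.56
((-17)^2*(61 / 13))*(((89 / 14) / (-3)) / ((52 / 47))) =-73742107/28392 = -2597.28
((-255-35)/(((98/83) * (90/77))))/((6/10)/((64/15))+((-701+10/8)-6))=847264/2845017 = 0.30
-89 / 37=-2.41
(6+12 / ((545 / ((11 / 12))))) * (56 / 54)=91868/14715 = 6.24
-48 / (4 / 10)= -120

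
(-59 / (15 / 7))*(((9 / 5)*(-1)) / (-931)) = -0.05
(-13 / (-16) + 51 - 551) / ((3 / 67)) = -535129/48 = -11148.52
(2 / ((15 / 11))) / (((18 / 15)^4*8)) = 1375/15552 = 0.09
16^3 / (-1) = -4096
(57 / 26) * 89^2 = 451497/26 = 17365.27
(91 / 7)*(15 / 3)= 65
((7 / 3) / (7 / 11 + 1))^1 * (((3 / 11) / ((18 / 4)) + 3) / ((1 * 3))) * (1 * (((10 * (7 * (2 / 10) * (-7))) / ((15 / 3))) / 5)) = -34643/6075 = -5.70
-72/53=-1.36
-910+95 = -815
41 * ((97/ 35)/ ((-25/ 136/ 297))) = -160638984/875 = -183587.41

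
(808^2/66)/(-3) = -326432/99 = -3297.29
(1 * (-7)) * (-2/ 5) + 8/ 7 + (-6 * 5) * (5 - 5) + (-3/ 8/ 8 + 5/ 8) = 10127/2240 = 4.52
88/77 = 8/7 = 1.14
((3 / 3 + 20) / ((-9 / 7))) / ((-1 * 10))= 49/30 = 1.63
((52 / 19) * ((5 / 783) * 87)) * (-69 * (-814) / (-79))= -4867720/4503 = -1080.99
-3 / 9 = -1/3 = -0.33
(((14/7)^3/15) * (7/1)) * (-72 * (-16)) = 4300.80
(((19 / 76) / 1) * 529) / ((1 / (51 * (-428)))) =-2886753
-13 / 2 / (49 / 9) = -117/98 = -1.19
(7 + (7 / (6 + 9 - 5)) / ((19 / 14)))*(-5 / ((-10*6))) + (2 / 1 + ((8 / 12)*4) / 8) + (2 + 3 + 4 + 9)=11947/570 = 20.96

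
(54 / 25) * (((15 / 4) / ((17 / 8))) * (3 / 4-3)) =-729/85 = -8.58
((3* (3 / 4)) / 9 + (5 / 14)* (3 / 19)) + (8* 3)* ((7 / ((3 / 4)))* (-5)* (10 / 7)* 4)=-3404637/532 = -6399.69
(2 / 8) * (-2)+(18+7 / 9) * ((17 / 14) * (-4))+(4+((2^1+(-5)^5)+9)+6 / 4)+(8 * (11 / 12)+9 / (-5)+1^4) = -1006007/315 = -3193.67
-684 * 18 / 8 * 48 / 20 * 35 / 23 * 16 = -2068416/23 = -89931.13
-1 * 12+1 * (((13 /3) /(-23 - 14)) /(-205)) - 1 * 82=-2138957/22755 = -94.00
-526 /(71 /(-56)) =29456/71 = 414.87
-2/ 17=-0.12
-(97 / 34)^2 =-9409/1156 = -8.14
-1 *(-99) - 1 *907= -808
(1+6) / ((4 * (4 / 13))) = 91/16 = 5.69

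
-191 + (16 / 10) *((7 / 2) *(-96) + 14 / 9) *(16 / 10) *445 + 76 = -3430027/9 = -381114.11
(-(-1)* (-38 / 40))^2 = 361/400 = 0.90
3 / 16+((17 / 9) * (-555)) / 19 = -50149/912 = -54.99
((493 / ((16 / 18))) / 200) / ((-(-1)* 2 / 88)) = 48807/400 = 122.02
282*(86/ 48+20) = 24581/4 = 6145.25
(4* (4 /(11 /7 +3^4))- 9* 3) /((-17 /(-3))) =-4.73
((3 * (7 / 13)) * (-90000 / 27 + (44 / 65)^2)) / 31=-295709344/1702675 = -173.67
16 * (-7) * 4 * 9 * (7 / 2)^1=-14112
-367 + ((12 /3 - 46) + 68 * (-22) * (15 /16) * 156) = -219199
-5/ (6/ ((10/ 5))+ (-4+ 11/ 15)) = 75/4 = 18.75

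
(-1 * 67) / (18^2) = -0.21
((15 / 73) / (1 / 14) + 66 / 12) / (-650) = -1223/94900 = -0.01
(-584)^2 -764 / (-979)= 333894588/979 = 341056.78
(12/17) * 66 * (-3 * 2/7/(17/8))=-38016/2023 = -18.79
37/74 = 1/2 = 0.50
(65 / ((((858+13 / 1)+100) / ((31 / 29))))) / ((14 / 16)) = 16120/197113 = 0.08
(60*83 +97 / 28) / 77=139537/2156 = 64.72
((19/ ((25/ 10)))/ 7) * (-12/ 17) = -456/595 = -0.77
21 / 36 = 7/12 = 0.58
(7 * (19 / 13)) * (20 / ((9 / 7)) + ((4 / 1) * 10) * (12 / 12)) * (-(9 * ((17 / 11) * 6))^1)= -6783000/143 = -47433.57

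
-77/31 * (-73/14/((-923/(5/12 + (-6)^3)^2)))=-413394839/633888 = -652.16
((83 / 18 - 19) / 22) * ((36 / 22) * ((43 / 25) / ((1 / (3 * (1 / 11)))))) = -0.50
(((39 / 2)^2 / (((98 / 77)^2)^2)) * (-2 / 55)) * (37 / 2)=-74904687/768320 = -97.49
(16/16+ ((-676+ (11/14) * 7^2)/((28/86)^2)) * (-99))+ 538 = 233601313/392 = 595921.72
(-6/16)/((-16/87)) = 261/128 = 2.04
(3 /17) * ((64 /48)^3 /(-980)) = -16/37485 = 0.00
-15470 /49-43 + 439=562/7 = 80.29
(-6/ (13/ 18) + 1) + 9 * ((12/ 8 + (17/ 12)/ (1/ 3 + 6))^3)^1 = 221323927/5706688 = 38.78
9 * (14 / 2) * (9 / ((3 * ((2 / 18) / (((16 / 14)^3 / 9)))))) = 13824/49 = 282.12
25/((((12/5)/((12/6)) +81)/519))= 21625/137 = 157.85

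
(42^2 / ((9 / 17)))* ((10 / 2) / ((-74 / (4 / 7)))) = -4760/37 = -128.65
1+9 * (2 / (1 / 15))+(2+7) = 280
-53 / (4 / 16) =-212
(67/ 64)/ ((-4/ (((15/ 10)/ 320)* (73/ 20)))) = -14673/3276800 = 0.00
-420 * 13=-5460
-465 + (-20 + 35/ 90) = -8723/18 = -484.61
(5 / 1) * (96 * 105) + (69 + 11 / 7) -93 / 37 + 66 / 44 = 26143231/518 = 50469.56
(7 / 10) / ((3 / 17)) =119/30 = 3.97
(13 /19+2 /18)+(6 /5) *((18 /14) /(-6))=3221/5985 = 0.54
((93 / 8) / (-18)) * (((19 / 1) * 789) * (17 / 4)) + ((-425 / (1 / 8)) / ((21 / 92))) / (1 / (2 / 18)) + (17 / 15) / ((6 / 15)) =-517701119/12096 = -42799.36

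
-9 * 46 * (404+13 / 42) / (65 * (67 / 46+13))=-53897694/302575 = -178.13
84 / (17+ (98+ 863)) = 14/163 = 0.09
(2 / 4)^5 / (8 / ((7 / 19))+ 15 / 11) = 77/56864 = 0.00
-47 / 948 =-0.05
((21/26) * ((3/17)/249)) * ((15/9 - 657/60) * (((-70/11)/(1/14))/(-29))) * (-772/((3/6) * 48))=0.53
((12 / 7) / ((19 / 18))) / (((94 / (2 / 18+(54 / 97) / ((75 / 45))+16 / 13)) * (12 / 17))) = 1616683/39412555 = 0.04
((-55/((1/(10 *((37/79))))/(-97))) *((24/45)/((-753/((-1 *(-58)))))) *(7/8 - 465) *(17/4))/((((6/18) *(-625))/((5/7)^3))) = -914767909/258279 = -3541.78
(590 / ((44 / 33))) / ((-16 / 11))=-9735/32 = -304.22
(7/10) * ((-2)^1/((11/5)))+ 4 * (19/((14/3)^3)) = 0.11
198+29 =227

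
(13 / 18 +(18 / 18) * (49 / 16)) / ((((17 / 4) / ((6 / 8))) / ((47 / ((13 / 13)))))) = 25615/816 = 31.39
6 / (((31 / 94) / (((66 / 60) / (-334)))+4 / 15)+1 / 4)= -186120/3090173 = -0.06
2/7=0.29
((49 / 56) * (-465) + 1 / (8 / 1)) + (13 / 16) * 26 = -3085/8 = -385.62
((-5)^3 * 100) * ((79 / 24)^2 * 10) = -97515625/72 = -1354383.68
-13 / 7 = -1.86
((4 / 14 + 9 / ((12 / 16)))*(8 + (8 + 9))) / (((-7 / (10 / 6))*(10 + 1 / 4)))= -43000/6027 = -7.13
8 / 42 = 4/21 = 0.19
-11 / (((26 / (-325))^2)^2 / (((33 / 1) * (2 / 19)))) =-932874.18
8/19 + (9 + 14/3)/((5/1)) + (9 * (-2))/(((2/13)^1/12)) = -399241/285 = -1400.85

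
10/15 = 2/3 = 0.67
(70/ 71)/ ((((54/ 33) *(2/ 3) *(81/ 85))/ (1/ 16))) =32725/552096 = 0.06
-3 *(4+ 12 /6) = -18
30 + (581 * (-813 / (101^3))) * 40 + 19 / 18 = 235844099/18545418 = 12.72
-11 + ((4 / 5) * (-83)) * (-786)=260897/5 = 52179.40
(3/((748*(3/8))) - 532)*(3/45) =-99482/2805 = -35.47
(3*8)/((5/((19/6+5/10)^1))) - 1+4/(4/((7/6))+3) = 155/9 = 17.22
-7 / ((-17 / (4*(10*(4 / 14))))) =80/17 = 4.71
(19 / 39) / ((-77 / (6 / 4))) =-0.01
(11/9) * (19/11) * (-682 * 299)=-3874442/9 = -430493.56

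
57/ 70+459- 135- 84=16857/70 = 240.81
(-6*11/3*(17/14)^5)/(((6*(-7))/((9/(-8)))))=-46855281/30118144 = -1.56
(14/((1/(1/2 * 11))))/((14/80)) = 440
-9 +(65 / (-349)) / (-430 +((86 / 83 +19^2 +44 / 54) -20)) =-613294776/68160049 = -9.00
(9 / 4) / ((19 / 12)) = 27/19 = 1.42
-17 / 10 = -1.70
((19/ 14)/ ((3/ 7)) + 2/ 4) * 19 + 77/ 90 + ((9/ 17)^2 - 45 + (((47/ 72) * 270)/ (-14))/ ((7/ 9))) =49023383/5097960 = 9.62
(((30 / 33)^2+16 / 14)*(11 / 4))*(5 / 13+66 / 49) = 459951/49049 = 9.38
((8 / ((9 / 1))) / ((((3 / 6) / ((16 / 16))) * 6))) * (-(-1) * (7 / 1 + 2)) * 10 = 80/3 = 26.67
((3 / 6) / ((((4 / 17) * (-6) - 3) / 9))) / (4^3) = -0.02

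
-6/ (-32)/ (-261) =-1/1392 = 0.00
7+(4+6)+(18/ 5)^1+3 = 118/5 = 23.60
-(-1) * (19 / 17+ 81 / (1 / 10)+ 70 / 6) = 41962/51 = 822.78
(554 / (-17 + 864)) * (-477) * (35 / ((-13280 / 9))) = 1189161/160688 = 7.40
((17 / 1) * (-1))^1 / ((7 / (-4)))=9.71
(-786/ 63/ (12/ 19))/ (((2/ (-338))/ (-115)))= -48373715/126 = -383918.37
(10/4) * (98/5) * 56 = 2744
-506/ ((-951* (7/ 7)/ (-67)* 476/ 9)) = -50853/75446 = -0.67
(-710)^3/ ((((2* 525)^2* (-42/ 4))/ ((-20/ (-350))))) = 2863288/1620675 = 1.77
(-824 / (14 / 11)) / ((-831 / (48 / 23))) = 72512/44597 = 1.63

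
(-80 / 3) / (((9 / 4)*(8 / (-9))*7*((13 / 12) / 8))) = 1280/91 = 14.07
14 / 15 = 0.93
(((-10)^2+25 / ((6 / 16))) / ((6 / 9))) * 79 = 19750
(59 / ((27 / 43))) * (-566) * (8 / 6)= -5743768/81 = -70910.72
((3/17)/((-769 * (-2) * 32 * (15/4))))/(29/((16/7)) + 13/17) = 1/14068855 = 0.00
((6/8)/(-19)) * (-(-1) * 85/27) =-85/684 = -0.12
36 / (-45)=-4/5 = -0.80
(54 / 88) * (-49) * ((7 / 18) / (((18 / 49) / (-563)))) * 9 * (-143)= -369031299/16 = -23064456.19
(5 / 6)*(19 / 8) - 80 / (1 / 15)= -57505/48 = -1198.02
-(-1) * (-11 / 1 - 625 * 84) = -52511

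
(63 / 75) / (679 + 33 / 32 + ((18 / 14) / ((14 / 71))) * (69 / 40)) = 32928/27098135 = 0.00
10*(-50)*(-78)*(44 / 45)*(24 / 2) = 457600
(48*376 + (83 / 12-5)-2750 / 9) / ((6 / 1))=638797/216 = 2957.39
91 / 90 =1.01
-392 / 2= -196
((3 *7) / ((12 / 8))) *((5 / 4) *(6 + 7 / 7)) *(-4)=-490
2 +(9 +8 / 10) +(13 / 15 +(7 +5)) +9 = 101/3 = 33.67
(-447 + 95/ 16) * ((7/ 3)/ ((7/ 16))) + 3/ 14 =-98789/42 = -2352.12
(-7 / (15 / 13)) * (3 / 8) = -91/40 = -2.28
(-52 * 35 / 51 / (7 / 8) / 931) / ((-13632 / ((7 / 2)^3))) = 455/3302352 = 0.00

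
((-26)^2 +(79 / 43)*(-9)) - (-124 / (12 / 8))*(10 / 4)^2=151721/129 = 1176.13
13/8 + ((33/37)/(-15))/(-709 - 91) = 240511/148000 = 1.63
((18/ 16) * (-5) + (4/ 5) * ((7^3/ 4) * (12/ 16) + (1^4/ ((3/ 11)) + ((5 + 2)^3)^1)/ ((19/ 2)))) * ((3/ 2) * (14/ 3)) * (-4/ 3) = -1197287/1710 = -700.17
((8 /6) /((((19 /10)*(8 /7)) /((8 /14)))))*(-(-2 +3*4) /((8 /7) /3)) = -175/19 = -9.21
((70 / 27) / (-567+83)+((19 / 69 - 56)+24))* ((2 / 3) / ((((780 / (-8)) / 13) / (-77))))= -66758258/307395 = -217.17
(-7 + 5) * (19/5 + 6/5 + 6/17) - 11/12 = -2371/204 = -11.62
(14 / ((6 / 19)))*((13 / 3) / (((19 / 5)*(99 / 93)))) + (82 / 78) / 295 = 54096734/1138995 = 47.50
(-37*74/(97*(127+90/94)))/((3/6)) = -0.44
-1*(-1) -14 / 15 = 0.07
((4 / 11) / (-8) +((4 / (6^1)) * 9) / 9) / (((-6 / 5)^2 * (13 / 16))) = 0.53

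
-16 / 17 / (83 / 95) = -1520/1411 = -1.08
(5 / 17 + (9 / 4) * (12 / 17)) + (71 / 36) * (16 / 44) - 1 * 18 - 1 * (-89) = 123868/1683 = 73.60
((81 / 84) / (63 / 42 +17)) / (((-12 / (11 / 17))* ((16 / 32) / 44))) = -1089/4403 = -0.25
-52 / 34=-26/17 = -1.53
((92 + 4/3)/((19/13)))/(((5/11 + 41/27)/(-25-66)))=-16396380/5567 = -2945.28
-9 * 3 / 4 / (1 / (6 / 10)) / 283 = -0.01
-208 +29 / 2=-387/2 = -193.50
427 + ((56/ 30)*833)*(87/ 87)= 29729/15 = 1981.93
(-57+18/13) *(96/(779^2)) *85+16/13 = 3809776/7888933 = 0.48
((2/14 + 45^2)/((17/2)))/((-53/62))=-1757824/6307 = -278.71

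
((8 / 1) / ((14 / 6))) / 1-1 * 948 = -6612/7 = -944.57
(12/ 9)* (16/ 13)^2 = 2.02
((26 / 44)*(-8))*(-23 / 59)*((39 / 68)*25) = 291525/11033 = 26.42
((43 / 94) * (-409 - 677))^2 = 545175801/2209 = 246797.56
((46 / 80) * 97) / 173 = 2231/6920 = 0.32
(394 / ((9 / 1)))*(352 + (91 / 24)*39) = 262601/12 = 21883.42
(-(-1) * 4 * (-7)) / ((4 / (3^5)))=-1701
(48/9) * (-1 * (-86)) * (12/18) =2752/9 = 305.78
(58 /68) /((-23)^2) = 29/17986 = 0.00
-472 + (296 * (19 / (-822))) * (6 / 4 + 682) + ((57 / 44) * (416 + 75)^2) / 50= 992617787/904200 = 1097.79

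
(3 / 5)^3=27/125 = 0.22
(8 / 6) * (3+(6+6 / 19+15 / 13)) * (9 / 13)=31032/3211 = 9.66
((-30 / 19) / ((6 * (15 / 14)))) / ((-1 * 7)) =0.04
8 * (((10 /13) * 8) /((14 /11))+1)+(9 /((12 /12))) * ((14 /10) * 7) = 61371/455 = 134.88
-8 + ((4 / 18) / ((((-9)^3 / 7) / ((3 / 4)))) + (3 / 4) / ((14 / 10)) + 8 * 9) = 3951811/61236 = 64.53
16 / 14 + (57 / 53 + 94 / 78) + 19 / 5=522581/72345 = 7.22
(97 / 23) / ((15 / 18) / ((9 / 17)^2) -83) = -47142/894539 = -0.05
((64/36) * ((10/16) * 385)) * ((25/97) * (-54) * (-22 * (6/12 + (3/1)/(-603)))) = 421382500/6499 = 64838.05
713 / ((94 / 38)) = 13547/47 = 288.23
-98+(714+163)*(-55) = -48333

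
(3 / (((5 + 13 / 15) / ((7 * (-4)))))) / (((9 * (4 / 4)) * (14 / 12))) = -15/11 = -1.36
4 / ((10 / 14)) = 28/5 = 5.60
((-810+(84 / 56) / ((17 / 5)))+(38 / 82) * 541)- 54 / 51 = -559.91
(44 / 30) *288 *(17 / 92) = 8976/115 = 78.05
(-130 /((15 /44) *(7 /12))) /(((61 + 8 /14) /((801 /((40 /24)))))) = -10996128/2155 = -5102.61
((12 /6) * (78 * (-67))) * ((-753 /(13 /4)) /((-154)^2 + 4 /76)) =46011312/450605 = 102.11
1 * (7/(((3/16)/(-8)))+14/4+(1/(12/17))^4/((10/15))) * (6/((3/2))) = -3996863/3456 = -1156.50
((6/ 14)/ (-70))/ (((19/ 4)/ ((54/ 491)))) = -324/2285605 = 0.00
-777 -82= -859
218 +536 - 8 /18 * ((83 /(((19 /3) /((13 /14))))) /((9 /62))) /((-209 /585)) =71573554/83391 = 858.29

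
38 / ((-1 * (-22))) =1.73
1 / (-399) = -1/399 = 0.00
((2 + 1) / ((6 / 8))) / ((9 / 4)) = 16/9 = 1.78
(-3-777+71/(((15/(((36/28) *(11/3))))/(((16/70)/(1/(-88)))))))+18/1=-1483274/1225 = -1210.84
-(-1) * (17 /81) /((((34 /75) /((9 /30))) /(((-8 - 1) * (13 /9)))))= -65/36 = -1.81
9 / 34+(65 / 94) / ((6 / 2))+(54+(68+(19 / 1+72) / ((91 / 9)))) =315194/2397 = 131.50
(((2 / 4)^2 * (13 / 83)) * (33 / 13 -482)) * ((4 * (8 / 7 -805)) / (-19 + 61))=1437.30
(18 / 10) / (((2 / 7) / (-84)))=-2646/5 = -529.20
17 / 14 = 1.21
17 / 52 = 0.33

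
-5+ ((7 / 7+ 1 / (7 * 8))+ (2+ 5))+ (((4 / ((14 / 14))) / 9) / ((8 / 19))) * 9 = 701/56 = 12.52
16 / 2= 8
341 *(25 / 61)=139.75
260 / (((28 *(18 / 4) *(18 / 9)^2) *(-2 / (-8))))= 130/63 = 2.06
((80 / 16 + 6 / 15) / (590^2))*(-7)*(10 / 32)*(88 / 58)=-2079/40379600 = 0.00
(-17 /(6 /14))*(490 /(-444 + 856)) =-29155/618 = -47.18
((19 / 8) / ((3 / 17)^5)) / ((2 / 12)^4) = 53954566/3 = 17984855.33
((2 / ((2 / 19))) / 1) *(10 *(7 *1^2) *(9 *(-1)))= -11970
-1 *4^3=-64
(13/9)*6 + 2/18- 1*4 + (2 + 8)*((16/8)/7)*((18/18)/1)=481/63 = 7.63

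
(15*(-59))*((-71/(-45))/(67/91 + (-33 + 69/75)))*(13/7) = 17698525/213921 = 82.73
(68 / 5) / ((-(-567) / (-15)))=-68/189 = -0.36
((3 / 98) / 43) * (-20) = -30/2107 = -0.01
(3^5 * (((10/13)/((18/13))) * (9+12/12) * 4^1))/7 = 5400/7 = 771.43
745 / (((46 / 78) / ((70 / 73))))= 2033850/1679 = 1211.35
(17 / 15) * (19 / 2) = 323/30 = 10.77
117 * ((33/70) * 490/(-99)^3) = -91/3267 = -0.03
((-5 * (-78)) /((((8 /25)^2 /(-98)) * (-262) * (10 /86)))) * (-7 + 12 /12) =-73508.77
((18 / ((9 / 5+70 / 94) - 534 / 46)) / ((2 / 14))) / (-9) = 75670/48991 = 1.54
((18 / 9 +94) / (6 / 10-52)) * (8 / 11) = -3840/2827 = -1.36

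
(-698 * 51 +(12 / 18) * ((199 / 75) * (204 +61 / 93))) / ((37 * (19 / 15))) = -737313016/980685 = -751.83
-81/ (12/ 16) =-108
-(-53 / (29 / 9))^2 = -227529/841 = -270.55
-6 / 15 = -2/5 = -0.40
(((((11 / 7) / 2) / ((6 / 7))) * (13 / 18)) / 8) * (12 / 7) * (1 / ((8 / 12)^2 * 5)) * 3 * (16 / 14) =429/1960 = 0.22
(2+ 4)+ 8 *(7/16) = 19/2 = 9.50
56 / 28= 2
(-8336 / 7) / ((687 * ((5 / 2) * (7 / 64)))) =-1067008/168315 = -6.34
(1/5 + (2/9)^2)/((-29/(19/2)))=-1919/23490 = -0.08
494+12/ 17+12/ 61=513214/1037 = 494.90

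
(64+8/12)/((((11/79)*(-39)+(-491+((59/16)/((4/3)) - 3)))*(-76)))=245216/143134809 = 0.00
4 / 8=1/2 = 0.50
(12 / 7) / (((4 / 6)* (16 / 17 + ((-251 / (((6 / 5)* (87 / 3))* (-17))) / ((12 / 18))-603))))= -696/162785 = 0.00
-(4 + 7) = -11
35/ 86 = 0.41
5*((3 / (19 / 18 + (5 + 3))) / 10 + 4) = 3287/163 = 20.17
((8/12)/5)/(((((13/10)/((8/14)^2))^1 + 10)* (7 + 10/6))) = 32/29081 = 0.00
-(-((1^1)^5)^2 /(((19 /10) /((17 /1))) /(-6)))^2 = -1040400/361 = -2881.99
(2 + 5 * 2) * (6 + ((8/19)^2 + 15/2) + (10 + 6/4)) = 109068/361 = 302.13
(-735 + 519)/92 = -54/23 = -2.35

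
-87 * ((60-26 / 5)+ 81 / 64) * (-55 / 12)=5723179/256 = 22356.17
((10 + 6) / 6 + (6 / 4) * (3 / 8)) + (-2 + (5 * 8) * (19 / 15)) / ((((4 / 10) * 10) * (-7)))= 167/112 = 1.49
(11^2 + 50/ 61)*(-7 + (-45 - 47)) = -735669/61 = -12060.15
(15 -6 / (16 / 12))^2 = 441/4 = 110.25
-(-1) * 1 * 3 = 3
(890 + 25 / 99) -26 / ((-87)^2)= 24707083/27753 = 890.25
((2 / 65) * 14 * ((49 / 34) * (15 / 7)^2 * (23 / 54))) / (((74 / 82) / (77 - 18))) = 1947295/24531 = 79.38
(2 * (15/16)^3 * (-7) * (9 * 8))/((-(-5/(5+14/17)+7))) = 21049875/155648 = 135.24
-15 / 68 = -0.22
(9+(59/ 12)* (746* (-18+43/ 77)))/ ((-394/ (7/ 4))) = 29551243/104016 = 284.10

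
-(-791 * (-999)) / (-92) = 790209/92 = 8589.23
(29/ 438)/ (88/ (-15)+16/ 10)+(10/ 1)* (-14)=-1308305/9344 = -140.02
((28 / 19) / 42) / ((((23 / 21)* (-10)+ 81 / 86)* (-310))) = 602/53242655 = 0.00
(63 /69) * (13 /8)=273/184 = 1.48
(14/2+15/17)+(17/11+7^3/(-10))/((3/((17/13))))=-155469/24310 = -6.40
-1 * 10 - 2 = -12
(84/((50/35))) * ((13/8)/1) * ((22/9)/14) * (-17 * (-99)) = 28078.05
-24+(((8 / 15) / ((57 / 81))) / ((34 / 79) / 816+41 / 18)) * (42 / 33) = -319278216/13542155 = -23.58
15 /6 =5/2 = 2.50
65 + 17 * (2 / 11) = 749/11 = 68.09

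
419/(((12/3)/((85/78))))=35615/312 = 114.15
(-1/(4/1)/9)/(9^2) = -1/2916 = 0.00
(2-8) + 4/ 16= -23/4 = -5.75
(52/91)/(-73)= -4/511 = -0.01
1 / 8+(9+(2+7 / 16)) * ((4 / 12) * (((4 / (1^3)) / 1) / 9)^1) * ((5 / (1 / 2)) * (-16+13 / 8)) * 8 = -1948.49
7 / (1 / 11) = 77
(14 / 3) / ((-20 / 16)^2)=224/75 = 2.99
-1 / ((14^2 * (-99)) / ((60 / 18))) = 5/29106 = 0.00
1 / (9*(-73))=-1/657 = 0.00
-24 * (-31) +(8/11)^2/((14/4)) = 630296/847 = 744.15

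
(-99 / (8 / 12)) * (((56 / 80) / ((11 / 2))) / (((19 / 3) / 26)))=-7371/95 = -77.59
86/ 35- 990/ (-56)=2819/140 = 20.14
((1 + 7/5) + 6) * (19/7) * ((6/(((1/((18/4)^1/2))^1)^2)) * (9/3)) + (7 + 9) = 2093.65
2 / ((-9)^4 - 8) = 2/6553 = 0.00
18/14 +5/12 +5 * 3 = 1403/84 = 16.70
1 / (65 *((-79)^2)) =1/405665 = 0.00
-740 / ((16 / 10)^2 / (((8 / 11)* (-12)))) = 27750/11 = 2522.73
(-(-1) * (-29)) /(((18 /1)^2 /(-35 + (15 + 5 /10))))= 377/216 = 1.75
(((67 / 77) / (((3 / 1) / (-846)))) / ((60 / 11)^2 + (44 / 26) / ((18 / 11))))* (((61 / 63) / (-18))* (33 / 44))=27468727/85424836 = 0.32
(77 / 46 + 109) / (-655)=-5091/30130 = -0.17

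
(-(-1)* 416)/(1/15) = 6240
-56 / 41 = -1.37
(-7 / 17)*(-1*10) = 70/17 = 4.12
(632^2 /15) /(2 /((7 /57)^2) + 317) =19571776/330465 = 59.22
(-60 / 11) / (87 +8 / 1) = -12/209 = -0.06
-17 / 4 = -4.25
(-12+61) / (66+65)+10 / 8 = 851/524 = 1.62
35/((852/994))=245/6 = 40.83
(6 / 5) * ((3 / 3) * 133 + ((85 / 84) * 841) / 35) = 92501/490 = 188.78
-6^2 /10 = -18/5 = -3.60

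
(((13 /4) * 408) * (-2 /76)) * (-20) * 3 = 2093.68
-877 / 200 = -4.38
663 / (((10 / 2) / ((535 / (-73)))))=-70941/73 = -971.79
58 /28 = 29/14 = 2.07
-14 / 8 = -7/4 = -1.75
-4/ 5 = -0.80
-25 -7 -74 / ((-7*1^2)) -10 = -220/7 = -31.43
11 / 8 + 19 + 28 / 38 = 3209/152 = 21.11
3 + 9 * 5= 48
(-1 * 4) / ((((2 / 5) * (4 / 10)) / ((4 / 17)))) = -100/17 = -5.88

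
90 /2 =45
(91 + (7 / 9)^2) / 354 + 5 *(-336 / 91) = -3392650/186381 = -18.20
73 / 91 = 0.80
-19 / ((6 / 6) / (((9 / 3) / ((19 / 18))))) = -54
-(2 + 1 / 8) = -17/8 = -2.12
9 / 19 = 0.47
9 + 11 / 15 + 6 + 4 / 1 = 296/15 = 19.73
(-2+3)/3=1/3 = 0.33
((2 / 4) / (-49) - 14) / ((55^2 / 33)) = -4119/26950 = -0.15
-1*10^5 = -100000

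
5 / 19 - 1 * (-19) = 366/19 = 19.26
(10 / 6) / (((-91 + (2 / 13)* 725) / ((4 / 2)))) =130/801 = 0.16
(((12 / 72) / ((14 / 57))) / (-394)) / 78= -19/860496 = 0.00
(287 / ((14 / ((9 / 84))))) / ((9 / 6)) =41/28 = 1.46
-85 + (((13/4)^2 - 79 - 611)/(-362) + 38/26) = -6148789/75296 = -81.66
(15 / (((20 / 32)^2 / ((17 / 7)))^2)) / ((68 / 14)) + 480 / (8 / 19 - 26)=7130288/70875 = 100.60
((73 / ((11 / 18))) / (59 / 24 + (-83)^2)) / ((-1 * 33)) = -10512/20012795 = 0.00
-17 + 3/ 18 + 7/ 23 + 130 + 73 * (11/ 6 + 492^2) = 406431144/23 = 17670919.30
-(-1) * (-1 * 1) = -1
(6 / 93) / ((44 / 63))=63/682 = 0.09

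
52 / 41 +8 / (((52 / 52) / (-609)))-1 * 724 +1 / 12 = -2752567/492 = -5594.65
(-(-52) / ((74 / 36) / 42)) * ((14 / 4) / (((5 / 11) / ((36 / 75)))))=18162144/4625 = 3926.95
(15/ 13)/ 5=3/13 = 0.23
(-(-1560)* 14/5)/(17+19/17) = 2652/11 = 241.09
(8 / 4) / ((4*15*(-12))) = -1/360 = 0.00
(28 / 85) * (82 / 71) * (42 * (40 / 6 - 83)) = -7360976/6035 = -1219.71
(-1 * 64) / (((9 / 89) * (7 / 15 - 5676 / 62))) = 882880/127059 = 6.95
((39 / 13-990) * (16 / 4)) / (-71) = 3948/71 = 55.61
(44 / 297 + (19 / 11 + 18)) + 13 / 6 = 22.04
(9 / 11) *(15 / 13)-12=-1581/143 = -11.06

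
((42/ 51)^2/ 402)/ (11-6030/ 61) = -5978/311298951 = 0.00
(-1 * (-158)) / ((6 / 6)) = 158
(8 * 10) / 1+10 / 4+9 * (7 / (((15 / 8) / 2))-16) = 57/10 = 5.70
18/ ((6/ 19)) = 57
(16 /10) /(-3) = -8/15 = -0.53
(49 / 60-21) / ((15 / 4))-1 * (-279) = 61564/225 = 273.62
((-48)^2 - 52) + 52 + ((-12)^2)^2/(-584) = 165600/73 = 2268.49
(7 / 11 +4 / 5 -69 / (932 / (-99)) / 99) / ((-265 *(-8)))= 77423/108671200 = 0.00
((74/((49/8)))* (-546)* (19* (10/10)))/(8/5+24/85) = -466089/7 = -66584.14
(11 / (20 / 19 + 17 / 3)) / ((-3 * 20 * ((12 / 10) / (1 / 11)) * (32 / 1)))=-19/294144 = 0.00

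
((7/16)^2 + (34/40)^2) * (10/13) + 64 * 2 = 1070809/8320 = 128.70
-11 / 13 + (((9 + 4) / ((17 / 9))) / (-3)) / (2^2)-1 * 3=-3907/884 = -4.42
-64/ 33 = -1.94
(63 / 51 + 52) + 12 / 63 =19073/357 = 53.43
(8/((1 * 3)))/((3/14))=112/9 = 12.44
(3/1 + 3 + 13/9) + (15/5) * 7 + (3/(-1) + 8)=301/9 = 33.44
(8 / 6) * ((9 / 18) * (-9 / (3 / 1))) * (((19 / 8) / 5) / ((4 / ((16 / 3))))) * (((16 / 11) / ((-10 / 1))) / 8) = 19/825 = 0.02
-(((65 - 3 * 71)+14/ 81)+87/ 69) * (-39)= -3549689/621 = -5716.09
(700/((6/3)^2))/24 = 175/24 = 7.29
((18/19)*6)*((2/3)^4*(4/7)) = 256/399 = 0.64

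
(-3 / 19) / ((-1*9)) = 1/57 = 0.02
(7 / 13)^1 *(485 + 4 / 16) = 13587/52 = 261.29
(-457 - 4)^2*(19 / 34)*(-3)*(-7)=84795879/34 = 2493996.44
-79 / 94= -0.84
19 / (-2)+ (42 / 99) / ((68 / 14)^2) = -90430/9537 = -9.48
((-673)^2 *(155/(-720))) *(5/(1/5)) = -351019975/144 = -2437638.72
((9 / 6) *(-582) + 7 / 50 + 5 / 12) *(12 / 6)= -261733/150 = -1744.89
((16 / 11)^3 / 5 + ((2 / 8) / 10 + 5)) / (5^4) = 300299/33275000 = 0.01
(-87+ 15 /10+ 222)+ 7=287/2 = 143.50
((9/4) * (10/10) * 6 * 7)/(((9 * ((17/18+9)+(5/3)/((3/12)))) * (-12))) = -63/1196 = -0.05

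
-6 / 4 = -3/2 = -1.50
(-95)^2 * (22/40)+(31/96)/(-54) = 25732049/5184 = 4963.74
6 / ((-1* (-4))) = 3/2 = 1.50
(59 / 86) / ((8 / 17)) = 1003/688 = 1.46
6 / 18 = 1/3 = 0.33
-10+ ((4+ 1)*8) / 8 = -5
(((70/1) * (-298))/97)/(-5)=4172/97 = 43.01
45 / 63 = 5/7 = 0.71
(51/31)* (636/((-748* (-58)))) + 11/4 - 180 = -7010347/39556 = -177.23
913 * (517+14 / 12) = 2838517/6 = 473086.17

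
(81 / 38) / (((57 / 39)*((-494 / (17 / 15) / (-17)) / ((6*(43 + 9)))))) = 608634/34295 = 17.75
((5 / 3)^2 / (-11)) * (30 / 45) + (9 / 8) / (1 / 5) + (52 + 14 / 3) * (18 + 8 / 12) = 2526245/2376 = 1063.23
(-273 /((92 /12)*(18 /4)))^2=33124/529 = 62.62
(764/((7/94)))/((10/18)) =646344/35 = 18466.97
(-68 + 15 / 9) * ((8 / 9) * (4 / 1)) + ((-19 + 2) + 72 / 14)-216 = -87641/189 = -463.71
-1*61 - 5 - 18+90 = 6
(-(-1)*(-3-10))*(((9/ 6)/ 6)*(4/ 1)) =-13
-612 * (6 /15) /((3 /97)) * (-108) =4274208/5 = 854841.60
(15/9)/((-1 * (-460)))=1/276 = 0.00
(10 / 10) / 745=1/745 = 0.00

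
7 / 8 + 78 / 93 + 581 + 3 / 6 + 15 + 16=152325/248 = 614.21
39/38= 1.03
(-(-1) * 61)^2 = 3721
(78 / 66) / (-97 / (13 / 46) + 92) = -169/35926 = 0.00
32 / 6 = 16/3 = 5.33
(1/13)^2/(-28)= -1/4732 = 0.00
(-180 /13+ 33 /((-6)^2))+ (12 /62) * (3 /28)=-436987/33852 = -12.91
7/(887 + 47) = 0.01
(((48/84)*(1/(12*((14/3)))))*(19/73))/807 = 19/5773278 = 0.00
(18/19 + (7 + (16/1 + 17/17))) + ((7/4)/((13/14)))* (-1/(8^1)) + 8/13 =100093/3952 = 25.33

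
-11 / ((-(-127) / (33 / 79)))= -363/10033 = -0.04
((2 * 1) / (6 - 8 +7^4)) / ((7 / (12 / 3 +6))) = 20/16793 = 0.00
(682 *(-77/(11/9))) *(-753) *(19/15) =204904854/5 = 40980970.80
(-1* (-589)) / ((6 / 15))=2945/2 = 1472.50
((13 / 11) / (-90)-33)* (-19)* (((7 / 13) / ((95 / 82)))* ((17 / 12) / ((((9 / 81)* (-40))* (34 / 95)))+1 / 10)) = -215740483/936000 = -230.49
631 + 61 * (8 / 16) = 1323/2 = 661.50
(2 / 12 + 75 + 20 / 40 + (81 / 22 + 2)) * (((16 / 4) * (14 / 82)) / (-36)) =-37583/24354 = -1.54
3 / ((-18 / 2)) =-0.33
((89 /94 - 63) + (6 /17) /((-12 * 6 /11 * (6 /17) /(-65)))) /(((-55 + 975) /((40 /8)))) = -176383/622656 = -0.28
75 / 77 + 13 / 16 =1.79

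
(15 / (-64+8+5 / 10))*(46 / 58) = -230/1073 = -0.21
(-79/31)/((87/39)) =-1027/899 = -1.14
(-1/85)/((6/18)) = -3/85 = -0.04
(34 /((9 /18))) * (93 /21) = 2108/7 = 301.14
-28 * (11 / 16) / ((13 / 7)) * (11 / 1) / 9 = -5929/468 = -12.67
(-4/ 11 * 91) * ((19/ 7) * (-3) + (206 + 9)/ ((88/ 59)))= -1089127/242 = -4500.52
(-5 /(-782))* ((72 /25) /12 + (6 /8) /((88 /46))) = 2781/688160 = 0.00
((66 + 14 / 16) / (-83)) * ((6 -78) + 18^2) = -33705/166 = -203.04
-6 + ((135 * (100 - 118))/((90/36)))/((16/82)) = -9975/2 = -4987.50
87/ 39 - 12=-127/13 = -9.77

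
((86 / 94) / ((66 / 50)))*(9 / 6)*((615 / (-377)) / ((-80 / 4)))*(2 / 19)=132225/14813084 = 0.01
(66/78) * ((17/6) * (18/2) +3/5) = 2871/130 = 22.08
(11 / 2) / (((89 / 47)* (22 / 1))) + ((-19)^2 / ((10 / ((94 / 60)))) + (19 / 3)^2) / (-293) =-2322307/11734650 = -0.20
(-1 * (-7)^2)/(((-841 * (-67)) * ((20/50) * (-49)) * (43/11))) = 55/4845842 = 0.00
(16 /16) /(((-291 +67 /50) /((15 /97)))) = -750/1404851 = 0.00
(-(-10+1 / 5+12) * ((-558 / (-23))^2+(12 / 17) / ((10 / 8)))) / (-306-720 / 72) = 72851163/17761175 = 4.10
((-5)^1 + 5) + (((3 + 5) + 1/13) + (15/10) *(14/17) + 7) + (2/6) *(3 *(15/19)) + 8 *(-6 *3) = -532846/4199 = -126.90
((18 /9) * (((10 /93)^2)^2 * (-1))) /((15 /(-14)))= 56000/224415603 = 0.00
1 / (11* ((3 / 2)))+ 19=629/33 = 19.06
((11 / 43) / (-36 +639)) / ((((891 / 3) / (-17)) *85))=-1/3500415 = 0.00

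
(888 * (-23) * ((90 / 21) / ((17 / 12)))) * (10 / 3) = -24508800/119 = -205956.30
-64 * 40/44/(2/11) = -320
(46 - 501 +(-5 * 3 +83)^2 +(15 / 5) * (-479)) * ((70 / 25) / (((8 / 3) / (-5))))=-14343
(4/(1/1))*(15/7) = 60/7 = 8.57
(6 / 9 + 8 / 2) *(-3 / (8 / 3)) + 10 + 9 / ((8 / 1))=47/8 = 5.88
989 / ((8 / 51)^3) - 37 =131172895/512 = 256197.06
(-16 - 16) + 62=30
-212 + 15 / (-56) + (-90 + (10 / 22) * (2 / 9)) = -302.17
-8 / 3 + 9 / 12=-23/12 = -1.92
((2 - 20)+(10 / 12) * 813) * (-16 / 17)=-10552/17 = -620.71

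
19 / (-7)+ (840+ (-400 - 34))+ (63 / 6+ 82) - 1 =494.79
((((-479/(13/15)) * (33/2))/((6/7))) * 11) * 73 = -444255735/52 = -8543379.52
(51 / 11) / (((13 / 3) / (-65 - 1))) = -918/13 = -70.62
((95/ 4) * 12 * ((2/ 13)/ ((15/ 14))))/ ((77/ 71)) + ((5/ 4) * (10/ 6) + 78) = 202175/1716 = 117.82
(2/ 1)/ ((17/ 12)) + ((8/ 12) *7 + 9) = 769/51 = 15.08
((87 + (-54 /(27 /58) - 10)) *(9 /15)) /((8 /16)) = -234/5 = -46.80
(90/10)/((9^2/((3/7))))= 0.05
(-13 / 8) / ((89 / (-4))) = 13/178 = 0.07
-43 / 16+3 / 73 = -3091/1168 = -2.65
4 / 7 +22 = 158/7 = 22.57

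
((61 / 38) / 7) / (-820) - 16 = -3489981/218120 = -16.00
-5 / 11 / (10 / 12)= -6/11 = -0.55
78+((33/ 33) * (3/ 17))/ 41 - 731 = -455138/697 = -653.00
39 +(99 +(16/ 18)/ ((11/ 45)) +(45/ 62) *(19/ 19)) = 97091/682 = 142.36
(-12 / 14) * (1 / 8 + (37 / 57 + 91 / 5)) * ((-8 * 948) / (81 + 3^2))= 13670476/9975 = 1370.47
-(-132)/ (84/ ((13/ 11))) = 1.86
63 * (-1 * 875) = -55125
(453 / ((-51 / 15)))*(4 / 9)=-3020/51 = -59.22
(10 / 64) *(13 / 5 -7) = -11/16 = -0.69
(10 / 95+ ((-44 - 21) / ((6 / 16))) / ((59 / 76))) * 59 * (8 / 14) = -428872/57 = -7524.07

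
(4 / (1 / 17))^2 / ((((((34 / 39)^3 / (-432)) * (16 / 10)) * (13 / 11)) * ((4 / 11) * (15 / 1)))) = -4969107/17 = -292300.41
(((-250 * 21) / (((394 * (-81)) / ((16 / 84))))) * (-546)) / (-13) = 7000/5319 = 1.32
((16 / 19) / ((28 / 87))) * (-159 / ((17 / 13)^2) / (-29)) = 322452/38437 = 8.39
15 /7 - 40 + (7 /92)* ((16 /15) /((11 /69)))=-14379/385 = -37.35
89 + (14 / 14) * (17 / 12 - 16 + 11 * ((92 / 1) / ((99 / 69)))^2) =17939293/396 = 45301.24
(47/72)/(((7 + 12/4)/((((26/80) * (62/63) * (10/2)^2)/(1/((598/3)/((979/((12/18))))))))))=5663359/79933392 = 0.07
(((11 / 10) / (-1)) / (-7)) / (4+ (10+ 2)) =11/1120 = 0.01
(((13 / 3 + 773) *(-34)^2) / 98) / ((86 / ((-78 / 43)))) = -17522648/90601 = -193.40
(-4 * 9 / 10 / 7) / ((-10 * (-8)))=-9/1400 = -0.01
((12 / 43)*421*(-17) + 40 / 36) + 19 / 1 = -765173/387 = -1977.19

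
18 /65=0.28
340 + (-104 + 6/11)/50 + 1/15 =278848/825 = 338.00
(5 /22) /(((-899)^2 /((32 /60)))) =4/26670633 = 0.00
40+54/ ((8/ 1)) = 187/4 = 46.75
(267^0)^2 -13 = -12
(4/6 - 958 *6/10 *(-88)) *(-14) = -10622444/15 = -708162.93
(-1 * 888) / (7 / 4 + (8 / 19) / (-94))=-3171936/6235 = -508.73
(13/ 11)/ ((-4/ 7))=-91/44 = -2.07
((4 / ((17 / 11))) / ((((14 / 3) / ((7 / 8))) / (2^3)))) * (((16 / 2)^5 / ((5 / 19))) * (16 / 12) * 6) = 328728576/85 = 3867395.01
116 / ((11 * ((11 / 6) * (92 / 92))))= 696/121 = 5.75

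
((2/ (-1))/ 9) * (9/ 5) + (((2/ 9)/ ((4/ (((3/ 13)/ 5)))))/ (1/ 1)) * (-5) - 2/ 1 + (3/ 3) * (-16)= -7181/390 = -18.41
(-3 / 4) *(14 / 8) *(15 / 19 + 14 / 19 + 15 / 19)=-231/76 = -3.04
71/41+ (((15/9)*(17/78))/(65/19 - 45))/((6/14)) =7782335/4547556 = 1.71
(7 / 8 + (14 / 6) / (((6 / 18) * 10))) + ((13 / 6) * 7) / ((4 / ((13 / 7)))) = 517/60 = 8.62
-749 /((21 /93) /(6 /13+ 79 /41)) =-4222541/533 = -7922.22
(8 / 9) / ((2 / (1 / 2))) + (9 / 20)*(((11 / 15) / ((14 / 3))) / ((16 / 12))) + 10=517873/50400 = 10.28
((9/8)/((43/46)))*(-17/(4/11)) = -38709/688 = -56.26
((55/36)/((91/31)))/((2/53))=90365/6552 = 13.79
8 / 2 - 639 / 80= -319/80 = -3.99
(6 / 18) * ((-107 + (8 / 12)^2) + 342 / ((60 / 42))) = 5978/135 = 44.28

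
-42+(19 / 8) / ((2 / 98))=595/8 = 74.38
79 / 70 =1.13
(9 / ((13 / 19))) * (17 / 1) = 2907/13 = 223.62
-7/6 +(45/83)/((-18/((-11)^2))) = -1198/249 = -4.81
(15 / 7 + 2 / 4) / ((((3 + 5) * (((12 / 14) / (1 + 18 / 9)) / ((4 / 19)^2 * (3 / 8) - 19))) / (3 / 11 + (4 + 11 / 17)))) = -2650865/24548 = -107.99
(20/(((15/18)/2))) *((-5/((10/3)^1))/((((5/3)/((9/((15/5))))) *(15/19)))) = -4104/25 = -164.16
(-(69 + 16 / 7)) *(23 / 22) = -11477/154 = -74.53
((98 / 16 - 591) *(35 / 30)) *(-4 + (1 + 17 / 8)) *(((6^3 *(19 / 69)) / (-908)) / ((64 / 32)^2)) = -13068447/1336576 = -9.78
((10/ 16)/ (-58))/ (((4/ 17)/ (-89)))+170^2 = 53645965/1856 = 28904.08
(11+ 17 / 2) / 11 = 39/22 = 1.77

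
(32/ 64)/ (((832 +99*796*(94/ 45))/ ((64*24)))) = 480/103403 = 0.00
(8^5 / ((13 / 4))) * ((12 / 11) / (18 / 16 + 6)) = 4194304/2717 = 1543.73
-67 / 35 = -1.91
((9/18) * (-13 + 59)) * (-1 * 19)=-437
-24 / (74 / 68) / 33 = -272/407 = -0.67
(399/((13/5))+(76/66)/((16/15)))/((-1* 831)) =-176795/950664 = -0.19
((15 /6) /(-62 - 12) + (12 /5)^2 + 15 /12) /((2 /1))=6453/1850 = 3.49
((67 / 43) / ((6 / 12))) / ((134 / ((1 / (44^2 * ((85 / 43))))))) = 1/164560 = 0.00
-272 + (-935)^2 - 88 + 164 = 874029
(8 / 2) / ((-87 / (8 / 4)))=-8/87 = -0.09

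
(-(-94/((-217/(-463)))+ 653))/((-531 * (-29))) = -98179/3341583 = -0.03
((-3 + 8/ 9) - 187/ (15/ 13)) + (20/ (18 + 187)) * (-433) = -380848/1845 = -206.42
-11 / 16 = -0.69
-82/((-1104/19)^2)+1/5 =535403/3047040 = 0.18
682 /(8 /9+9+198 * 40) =0.09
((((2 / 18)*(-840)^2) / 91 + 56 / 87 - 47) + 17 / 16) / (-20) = -40.81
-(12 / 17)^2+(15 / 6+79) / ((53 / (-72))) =-1703484/15317 = -111.22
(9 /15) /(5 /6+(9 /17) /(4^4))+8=475448/54535 = 8.72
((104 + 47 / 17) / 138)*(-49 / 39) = -29645/30498 = -0.97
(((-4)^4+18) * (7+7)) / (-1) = -3836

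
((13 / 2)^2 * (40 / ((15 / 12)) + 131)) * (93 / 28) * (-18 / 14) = -23056839/784 = -29409.23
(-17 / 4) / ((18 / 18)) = -17/4 = -4.25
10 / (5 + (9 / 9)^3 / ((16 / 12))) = 40/23 = 1.74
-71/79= -0.90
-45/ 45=-1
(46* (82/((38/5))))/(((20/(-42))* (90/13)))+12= -78973/570 = -138.55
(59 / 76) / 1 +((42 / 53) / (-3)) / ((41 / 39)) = 86711/165148 = 0.53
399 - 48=351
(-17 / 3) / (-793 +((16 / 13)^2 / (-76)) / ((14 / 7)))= 54587/7639065 = 0.01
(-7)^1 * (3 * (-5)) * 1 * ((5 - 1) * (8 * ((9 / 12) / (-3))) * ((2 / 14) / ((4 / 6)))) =-180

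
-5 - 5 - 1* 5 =-15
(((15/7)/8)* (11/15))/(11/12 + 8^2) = 33/10906 = 0.00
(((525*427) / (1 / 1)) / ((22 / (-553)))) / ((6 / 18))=-371906325/22 = -16904832.95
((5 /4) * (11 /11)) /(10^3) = 1/800 = 0.00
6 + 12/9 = 22/3 = 7.33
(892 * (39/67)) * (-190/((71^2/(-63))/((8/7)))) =475899840/337747 = 1409.04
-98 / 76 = -1.29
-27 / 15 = -9/5 = -1.80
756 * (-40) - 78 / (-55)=-1663122/55 = -30238.58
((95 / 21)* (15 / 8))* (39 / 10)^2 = 129.01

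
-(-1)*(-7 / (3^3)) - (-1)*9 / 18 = 0.24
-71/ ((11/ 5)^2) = -1775/121 = -14.67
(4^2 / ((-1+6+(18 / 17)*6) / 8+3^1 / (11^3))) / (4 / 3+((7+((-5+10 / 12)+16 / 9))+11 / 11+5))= 0.94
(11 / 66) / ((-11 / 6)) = -1/11 = -0.09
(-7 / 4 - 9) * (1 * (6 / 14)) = -129/28 = -4.61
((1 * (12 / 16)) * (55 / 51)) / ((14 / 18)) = 495/476 = 1.04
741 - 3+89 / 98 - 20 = 70453/98 = 718.91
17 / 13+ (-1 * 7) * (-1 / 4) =159/52 = 3.06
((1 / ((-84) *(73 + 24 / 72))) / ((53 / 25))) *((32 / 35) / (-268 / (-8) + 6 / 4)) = -2/999845 = 0.00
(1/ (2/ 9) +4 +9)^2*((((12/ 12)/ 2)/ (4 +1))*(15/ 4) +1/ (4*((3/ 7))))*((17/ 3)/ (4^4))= 478975/73728 = 6.50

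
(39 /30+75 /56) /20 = 739/5600 = 0.13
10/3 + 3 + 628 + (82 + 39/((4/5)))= 9181/12 = 765.08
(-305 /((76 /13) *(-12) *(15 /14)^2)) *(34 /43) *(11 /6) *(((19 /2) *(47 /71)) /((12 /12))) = 341514173/9891720 = 34.53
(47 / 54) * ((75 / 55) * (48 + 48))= 3760/33 = 113.94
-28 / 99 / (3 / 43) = -1204/297 = -4.05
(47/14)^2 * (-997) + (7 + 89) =-2183557/196 = -11140.60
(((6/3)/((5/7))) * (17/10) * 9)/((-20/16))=-4284/125 = -34.27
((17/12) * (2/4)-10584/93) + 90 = -17185/744 = -23.10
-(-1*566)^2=-320356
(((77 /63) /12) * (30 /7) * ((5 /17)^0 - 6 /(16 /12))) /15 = -11/108 = -0.10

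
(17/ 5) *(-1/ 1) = -17/5 = -3.40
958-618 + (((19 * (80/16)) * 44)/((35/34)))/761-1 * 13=1770353/5327 = 332.34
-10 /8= -5/4 = -1.25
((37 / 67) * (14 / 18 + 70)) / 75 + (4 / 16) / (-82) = 7685407/14833800 = 0.52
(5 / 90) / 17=1/306 = 0.00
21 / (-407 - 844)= -7/417 = -0.02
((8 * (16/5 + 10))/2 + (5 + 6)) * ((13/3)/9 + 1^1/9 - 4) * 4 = -117392/135 = -869.57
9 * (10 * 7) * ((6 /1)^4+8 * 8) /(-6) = -142800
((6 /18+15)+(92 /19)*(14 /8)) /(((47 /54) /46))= 1123596/893 = 1258.23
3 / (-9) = -1/3 = -0.33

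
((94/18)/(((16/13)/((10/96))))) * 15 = 15275/2304 = 6.63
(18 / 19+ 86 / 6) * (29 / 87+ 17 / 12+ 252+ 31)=992069/228 = 4351.18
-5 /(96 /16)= -5/6 = -0.83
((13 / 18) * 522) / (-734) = -377/734 = -0.51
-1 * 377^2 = -142129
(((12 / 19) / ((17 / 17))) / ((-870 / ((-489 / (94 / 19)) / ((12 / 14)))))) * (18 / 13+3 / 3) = 35371/177190 = 0.20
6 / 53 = 0.11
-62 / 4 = -31/2 = -15.50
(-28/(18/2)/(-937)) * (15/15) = 28/8433 = 0.00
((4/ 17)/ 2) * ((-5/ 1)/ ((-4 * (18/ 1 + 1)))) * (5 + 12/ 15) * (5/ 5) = 29/646 = 0.04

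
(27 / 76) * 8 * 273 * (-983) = -14491386/19 = -762704.53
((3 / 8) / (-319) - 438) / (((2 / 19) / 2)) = -21237801/2552 = -8322.02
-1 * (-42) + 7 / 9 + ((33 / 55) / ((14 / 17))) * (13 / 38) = 1030067/23940 = 43.03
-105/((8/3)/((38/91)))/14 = -855/728 = -1.17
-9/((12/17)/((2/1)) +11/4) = -612/211 = -2.90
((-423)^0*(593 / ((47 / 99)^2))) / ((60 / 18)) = 17435979/22090 = 789.32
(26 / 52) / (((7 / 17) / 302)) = 2567/7 = 366.71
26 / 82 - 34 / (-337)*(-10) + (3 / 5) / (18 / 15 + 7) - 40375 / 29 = -1392.86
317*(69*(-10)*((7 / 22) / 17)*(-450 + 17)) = 331485315/187 = 1772648.74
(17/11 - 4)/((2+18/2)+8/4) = -0.19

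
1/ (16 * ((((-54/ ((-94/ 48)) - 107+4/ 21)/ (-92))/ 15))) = 68103/62564 = 1.09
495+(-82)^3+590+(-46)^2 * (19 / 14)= -3831879/7 = -547411.29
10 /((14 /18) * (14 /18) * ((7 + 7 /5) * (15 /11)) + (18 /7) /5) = 17325/12896 = 1.34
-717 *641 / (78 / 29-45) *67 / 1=727788.89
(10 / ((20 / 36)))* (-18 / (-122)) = 162/61 = 2.66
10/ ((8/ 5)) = 25/4 = 6.25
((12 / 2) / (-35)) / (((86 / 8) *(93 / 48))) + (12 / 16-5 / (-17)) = 3286393/3172540 = 1.04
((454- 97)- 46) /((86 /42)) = 6531/43 = 151.88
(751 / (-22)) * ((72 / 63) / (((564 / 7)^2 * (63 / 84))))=-0.01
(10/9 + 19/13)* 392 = 117992/117 = 1008.48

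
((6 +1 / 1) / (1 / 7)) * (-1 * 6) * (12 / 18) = -196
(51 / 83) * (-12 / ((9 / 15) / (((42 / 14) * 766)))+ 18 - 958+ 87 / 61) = -145901463/5063 = -28817.20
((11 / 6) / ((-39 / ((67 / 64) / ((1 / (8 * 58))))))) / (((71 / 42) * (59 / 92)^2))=-316576876/9638889 = -32.84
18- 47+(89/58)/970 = -1631451/56260 = -29.00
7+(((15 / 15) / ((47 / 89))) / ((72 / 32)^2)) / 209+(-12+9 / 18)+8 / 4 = -3975467/1591326 = -2.50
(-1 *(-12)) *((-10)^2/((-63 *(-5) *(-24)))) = -10/63 = -0.16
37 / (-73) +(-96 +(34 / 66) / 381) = -96.51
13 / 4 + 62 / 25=5.73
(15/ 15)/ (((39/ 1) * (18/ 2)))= 1/351 = 0.00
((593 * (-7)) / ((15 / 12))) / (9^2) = -16604/405 = -41.00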